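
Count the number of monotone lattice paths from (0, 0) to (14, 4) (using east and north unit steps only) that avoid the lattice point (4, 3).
Number of paths = 2675

Total paths from (0, 0) to (14, 4): C(18, 14) = 3060. Paths through (4, 3): (paths (0, 0) → (4, 3)) × (paths (4, 3) → (14, 4)) = C(7, 4) · C(11, 10) = 35 · 11 = 385. Avoidance count = 3060 − 385 = 2675.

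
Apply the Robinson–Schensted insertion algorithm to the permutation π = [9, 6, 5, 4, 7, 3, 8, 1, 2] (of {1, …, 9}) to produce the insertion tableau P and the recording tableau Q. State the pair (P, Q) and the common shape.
P = [1, 2, 8] / [3, 7] / [4] / [5] / [6] / [9];  Q = [1, 5, 7] / [2, 9] / [3] / [4] / [6] / [8];  common shape = (3, 2, 1, 1, 1, 1)

Row-insert the values π_1, π_2, … into P one at a time, bumping the leftmost entry strictly greater than the inserted value down to the next row. The recording tableau Q records, in position (i, j), the step at which that cell was added to P.
  Insert 9 (step 1): P = [9];  Q = [1]
  Insert 6 (step 2): P = [6] / [9];  Q = [1] / [2]
  Insert 5 (step 3): P = [5] / [6] / [9];  Q = [1] / [2] / [3]
  Insert 4 (step 4): P = [4] / [5] / [6] / [9];  Q = [1] / [2] / [3] / [4]
  Insert 7 (step 5): P = [4, 7] / [5] / [6] / [9];  Q = [1, 5] / [2] / [3] / [4]
  Insert 3 (step 6): P = [3, 7] / [4] / [5] / [6] / [9];  Q = [1, 5] / [2] / [3] / [4] / [6]
  Insert 8 (step 7): P = [3, 7, 8] / [4] / [5] / [6] / [9];  Q = [1, 5, 7] / [2] / [3] / [4] / [6]
  Insert 1 (step 8): P = [1, 7, 8] / [3] / [4] / [5] / [6] / [9];  Q = [1, 5, 7] / [2] / [3] / [4] / [6] / [8]
  Insert 2 (step 9): P = [1, 2, 8] / [3, 7] / [4] / [5] / [6] / [9];  Q = [1, 5, 7] / [2, 9] / [3] / [4] / [6] / [8]
Final shape: (3, 2, 1, 1, 1, 1).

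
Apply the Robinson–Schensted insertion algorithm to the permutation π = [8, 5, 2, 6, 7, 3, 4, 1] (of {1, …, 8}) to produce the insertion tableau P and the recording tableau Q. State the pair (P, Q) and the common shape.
P = [1, 3, 4] / [2, 6, 7] / [5] / [8];  Q = [1, 4, 5] / [2, 6, 7] / [3] / [8];  common shape = (3, 3, 1, 1)

Row-insert the values π_1, π_2, … into P one at a time, bumping the leftmost entry strictly greater than the inserted value down to the next row. The recording tableau Q records, in position (i, j), the step at which that cell was added to P.
  Insert 8 (step 1): P = [8];  Q = [1]
  Insert 5 (step 2): P = [5] / [8];  Q = [1] / [2]
  Insert 2 (step 3): P = [2] / [5] / [8];  Q = [1] / [2] / [3]
  Insert 6 (step 4): P = [2, 6] / [5] / [8];  Q = [1, 4] / [2] / [3]
  Insert 7 (step 5): P = [2, 6, 7] / [5] / [8];  Q = [1, 4, 5] / [2] / [3]
  Insert 3 (step 6): P = [2, 3, 7] / [5, 6] / [8];  Q = [1, 4, 5] / [2, 6] / [3]
  Insert 4 (step 7): P = [2, 3, 4] / [5, 6, 7] / [8];  Q = [1, 4, 5] / [2, 6, 7] / [3]
  Insert 1 (step 8): P = [1, 3, 4] / [2, 6, 7] / [5] / [8];  Q = [1, 4, 5] / [2, 6, 7] / [3] / [8]
Final shape: (3, 3, 1, 1).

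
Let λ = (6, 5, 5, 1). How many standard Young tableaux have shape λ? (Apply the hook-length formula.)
# SYT of shape (6, 5, 5, 1) = 388960

Hook-length formula: f^λ = n! / Π hook(c), product over all cells c of the Young diagram. For λ = (6, 5, 5, 1), n = 17 boxes. Hook lengths by row (left-to-right, top-to-bottom): [9, 7, 6, 5, 4, 1]; [7, 5, 4, 3, 2]; [6, 4, 3, 2, 1]; [1]. Product of hooks = 914457600. So f^λ = 17! / 914457600 = 355687428096000 / 914457600 = 388960.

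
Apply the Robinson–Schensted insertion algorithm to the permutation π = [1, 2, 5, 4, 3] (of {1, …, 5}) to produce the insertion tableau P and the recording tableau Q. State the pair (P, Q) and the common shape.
P = [1, 2, 3] / [4] / [5];  Q = [1, 2, 3] / [4] / [5];  common shape = (3, 1, 1)

Row-insert the values π_1, π_2, … into P one at a time, bumping the leftmost entry strictly greater than the inserted value down to the next row. The recording tableau Q records, in position (i, j), the step at which that cell was added to P.
  Insert 1 (step 1): P = [1];  Q = [1]
  Insert 2 (step 2): P = [1, 2];  Q = [1, 2]
  Insert 5 (step 3): P = [1, 2, 5];  Q = [1, 2, 3]
  Insert 4 (step 4): P = [1, 2, 4] / [5];  Q = [1, 2, 3] / [4]
  Insert 3 (step 5): P = [1, 2, 3] / [4] / [5];  Q = [1, 2, 3] / [4] / [5]
Final shape: (3, 1, 1).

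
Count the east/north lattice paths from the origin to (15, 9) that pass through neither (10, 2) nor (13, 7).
Number of paths = 812288

Inclusion–exclusion. Total paths: C(24, 15) = 1307504. Through P₁: C(12, 10)·C(12, 5) = 52272. Through P₂: C(20, 13)·C(4, 2) = 465120. Since P₁ is strictly southwest of P₂, a monotone path through both must visit P₁ then P₂; paths through both = C(12, 10)·C(8, 3)·C(4, 2) = 22176. Avoid both = 1307504 − 52272 − 465120 + 22176 = 812288.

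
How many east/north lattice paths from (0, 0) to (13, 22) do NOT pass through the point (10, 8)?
Number of paths = 1446582360

Total paths from (0, 0) to (13, 22): C(35, 13) = 1476337800. Paths through (10, 8): (paths (0, 0) → (10, 8)) × (paths (10, 8) → (13, 22)) = C(18, 10) · C(17, 3) = 43758 · 680 = 29755440. Avoidance count = 1476337800 − 29755440 = 1446582360.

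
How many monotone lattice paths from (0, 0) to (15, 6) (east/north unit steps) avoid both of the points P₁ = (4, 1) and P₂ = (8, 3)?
Number of paths = 21624

Inclusion–exclusion. Total paths: C(21, 15) = 54264. Through P₁: C(5, 4)·C(16, 11) = 21840. Through P₂: C(11, 8)·C(10, 7) = 19800. Since P₁ is strictly southwest of P₂, a monotone path through both must visit P₁ then P₂; paths through both = C(5, 4)·C(6, 4)·C(10, 7) = 9000. Avoid both = 54264 − 21840 − 19800 + 9000 = 21624.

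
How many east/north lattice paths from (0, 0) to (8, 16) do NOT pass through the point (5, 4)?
Number of paths = 678141

Total paths from (0, 0) to (8, 16): C(24, 8) = 735471. Paths through (5, 4): (paths (0, 0) → (5, 4)) × (paths (5, 4) → (8, 16)) = C(9, 5) · C(15, 3) = 126 · 455 = 57330. Avoidance count = 735471 − 57330 = 678141.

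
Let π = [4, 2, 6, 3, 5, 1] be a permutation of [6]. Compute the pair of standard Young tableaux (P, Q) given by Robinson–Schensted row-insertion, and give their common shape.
P = [1, 3, 5] / [2, 6] / [4];  Q = [1, 3, 5] / [2, 4] / [6];  common shape = (3, 2, 1)

Row-insert the values π_1, π_2, … into P one at a time, bumping the leftmost entry strictly greater than the inserted value down to the next row. The recording tableau Q records, in position (i, j), the step at which that cell was added to P.
  Insert 4 (step 1): P = [4];  Q = [1]
  Insert 2 (step 2): P = [2] / [4];  Q = [1] / [2]
  Insert 6 (step 3): P = [2, 6] / [4];  Q = [1, 3] / [2]
  Insert 3 (step 4): P = [2, 3] / [4, 6];  Q = [1, 3] / [2, 4]
  Insert 5 (step 5): P = [2, 3, 5] / [4, 6];  Q = [1, 3, 5] / [2, 4]
  Insert 1 (step 6): P = [1, 3, 5] / [2, 6] / [4];  Q = [1, 3, 5] / [2, 4] / [6]
Final shape: (3, 2, 1).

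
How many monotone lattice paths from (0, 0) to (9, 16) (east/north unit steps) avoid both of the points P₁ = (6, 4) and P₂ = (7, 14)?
Number of paths = 1263605

Inclusion–exclusion. Total paths: C(25, 9) = 2042975. Through P₁: C(10, 6)·C(15, 3) = 95550. Through P₂: C(21, 7)·C(4, 2) = 697680. Since P₁ is strictly southwest of P₂, a monotone path through both must visit P₁ then P₂; paths through both = C(10, 6)·C(11, 1)·C(4, 2) = 13860. Avoid both = 2042975 − 95550 − 697680 + 13860 = 1263605.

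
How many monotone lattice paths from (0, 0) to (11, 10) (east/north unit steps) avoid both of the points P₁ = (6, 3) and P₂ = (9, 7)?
Number of paths = 201188

Inclusion–exclusion. Total paths: C(21, 11) = 352716. Through P₁: C(9, 6)·C(12, 5) = 66528. Through P₂: C(16, 9)·C(5, 2) = 114400. Since P₁ is strictly southwest of P₂, a monotone path through both must visit P₁ then P₂; paths through both = C(9, 6)·C(7, 3)·C(5, 2) = 29400. Avoid both = 352716 − 66528 − 114400 + 29400 = 201188.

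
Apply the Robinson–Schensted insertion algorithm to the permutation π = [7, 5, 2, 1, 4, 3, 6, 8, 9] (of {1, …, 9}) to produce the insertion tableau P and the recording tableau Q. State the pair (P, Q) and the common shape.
P = [1, 3, 6, 8, 9] / [2, 4] / [5] / [7];  Q = [1, 5, 7, 8, 9] / [2, 6] / [3] / [4];  common shape = (5, 2, 1, 1)

Row-insert the values π_1, π_2, … into P one at a time, bumping the leftmost entry strictly greater than the inserted value down to the next row. The recording tableau Q records, in position (i, j), the step at which that cell was added to P.
  Insert 7 (step 1): P = [7];  Q = [1]
  Insert 5 (step 2): P = [5] / [7];  Q = [1] / [2]
  Insert 2 (step 3): P = [2] / [5] / [7];  Q = [1] / [2] / [3]
  Insert 1 (step 4): P = [1] / [2] / [5] / [7];  Q = [1] / [2] / [3] / [4]
  Insert 4 (step 5): P = [1, 4] / [2] / [5] / [7];  Q = [1, 5] / [2] / [3] / [4]
  Insert 3 (step 6): P = [1, 3] / [2, 4] / [5] / [7];  Q = [1, 5] / [2, 6] / [3] / [4]
  Insert 6 (step 7): P = [1, 3, 6] / [2, 4] / [5] / [7];  Q = [1, 5, 7] / [2, 6] / [3] / [4]
  Insert 8 (step 8): P = [1, 3, 6, 8] / [2, 4] / [5] / [7];  Q = [1, 5, 7, 8] / [2, 6] / [3] / [4]
  Insert 9 (step 9): P = [1, 3, 6, 8, 9] / [2, 4] / [5] / [7];  Q = [1, 5, 7, 8, 9] / [2, 6] / [3] / [4]
Final shape: (5, 2, 1, 1).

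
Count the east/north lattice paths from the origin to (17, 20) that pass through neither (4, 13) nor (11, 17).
Number of paths = 13983013590

Inclusion–exclusion. Total paths: C(37, 17) = 15905368710. Through P₁: C(17, 4)·C(20, 13) = 184497600. Through P₂: C(28, 11)·C(9, 6) = 1803831120. Since P₁ is strictly southwest of P₂, a monotone path through both must visit P₁ then P₂; paths through both = C(17, 4)·C(11, 7)·C(9, 6) = 65973600. Avoid both = 15905368710 − 184497600 − 1803831120 + 65973600 = 13983013590.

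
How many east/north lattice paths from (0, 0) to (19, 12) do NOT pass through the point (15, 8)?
Number of paths = 106798545

Total paths from (0, 0) to (19, 12): C(31, 19) = 141120525. Paths through (15, 8): (paths (0, 0) → (15, 8)) × (paths (15, 8) → (19, 12)) = C(23, 15) · C(8, 4) = 490314 · 70 = 34321980. Avoidance count = 141120525 − 34321980 = 106798545.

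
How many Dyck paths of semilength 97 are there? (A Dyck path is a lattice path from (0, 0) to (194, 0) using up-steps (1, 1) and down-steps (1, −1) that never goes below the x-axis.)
C_97 = 14657929356129575437016877846657032761712954950899755100

These Dyck paths are counted by the Catalan number C_n = (1/(n + 1)) · C(2n, n). For n = 97: C_97 = (1/98) · C(194, 97) = 1436477076900698392827654028972389210647869585188175999800/98 = 14657929356129575437016877846657032761712954950899755100.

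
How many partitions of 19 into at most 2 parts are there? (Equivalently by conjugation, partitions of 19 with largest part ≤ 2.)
p(19, parts ≤ 2) = 10

Use the recurrence p(n, m) = p(n, m−1) + p(n−m, m): either the largest part is < m (count p(n, m−1)) or the largest part is exactly m (remove one copy of m, count p(n−m, m)). With p(0, ·) = 1 this gives p(19, parts ≤ 2) = 10. (By conjugating Young diagrams, this also counts partitions of 19 into at most 2 parts.)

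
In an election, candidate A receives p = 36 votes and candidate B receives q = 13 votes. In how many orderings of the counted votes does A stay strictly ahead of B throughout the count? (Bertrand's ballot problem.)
Strict-lead orderings = 123259714828

Total orderings of the 49 votes with 36 for A: C(49, 36) = 262596783764. By the Bertrand ballot formula (Cycle Lemma / reflection principle), the number of orderings in which A is strictly ahead of B throughout is (p − q)/(p + q) · C(p + q, p) = (36 − 13)/(36 + 13) · 262596783764 = 123259714828.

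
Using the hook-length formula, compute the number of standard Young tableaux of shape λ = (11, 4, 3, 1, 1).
# SYT of shape (11, 4, 3, 1, 1) = 16124160

Hook-length formula: f^λ = n! / Π hook(c), product over all cells c of the Young diagram. For λ = (11, 4, 3, 1, 1), n = 20 boxes. Hook lengths by row (left-to-right, top-to-bottom): [15, 12, 11, 9, 7, 6, 5, 4, 3, 2, 1]; [7, 4, 3, 1]; [5, 2, 1]; [2]; [1]. Product of hooks = 150885504000. So f^λ = 20! / 150885504000 = 2432902008176640000 / 150885504000 = 16124160.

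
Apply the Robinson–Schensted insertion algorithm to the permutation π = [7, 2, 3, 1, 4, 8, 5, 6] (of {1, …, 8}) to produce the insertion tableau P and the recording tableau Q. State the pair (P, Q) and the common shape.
P = [1, 3, 4, 5, 6] / [2, 8] / [7];  Q = [1, 3, 5, 6, 8] / [2, 7] / [4];  common shape = (5, 2, 1)

Row-insert the values π_1, π_2, … into P one at a time, bumping the leftmost entry strictly greater than the inserted value down to the next row. The recording tableau Q records, in position (i, j), the step at which that cell was added to P.
  Insert 7 (step 1): P = [7];  Q = [1]
  Insert 2 (step 2): P = [2] / [7];  Q = [1] / [2]
  Insert 3 (step 3): P = [2, 3] / [7];  Q = [1, 3] / [2]
  Insert 1 (step 4): P = [1, 3] / [2] / [7];  Q = [1, 3] / [2] / [4]
  Insert 4 (step 5): P = [1, 3, 4] / [2] / [7];  Q = [1, 3, 5] / [2] / [4]
  Insert 8 (step 6): P = [1, 3, 4, 8] / [2] / [7];  Q = [1, 3, 5, 6] / [2] / [4]
  Insert 5 (step 7): P = [1, 3, 4, 5] / [2, 8] / [7];  Q = [1, 3, 5, 6] / [2, 7] / [4]
  Insert 6 (step 8): P = [1, 3, 4, 5, 6] / [2, 8] / [7];  Q = [1, 3, 5, 6, 8] / [2, 7] / [4]
Final shape: (5, 2, 1).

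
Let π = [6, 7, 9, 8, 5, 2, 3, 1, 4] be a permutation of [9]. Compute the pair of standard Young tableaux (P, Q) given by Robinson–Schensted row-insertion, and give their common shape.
P = [1, 3, 4] / [2, 7, 8] / [5] / [6] / [9];  Q = [1, 2, 3] / [4, 7, 9] / [5] / [6] / [8];  common shape = (3, 3, 1, 1, 1)

Row-insert the values π_1, π_2, … into P one at a time, bumping the leftmost entry strictly greater than the inserted value down to the next row. The recording tableau Q records, in position (i, j), the step at which that cell was added to P.
  Insert 6 (step 1): P = [6];  Q = [1]
  Insert 7 (step 2): P = [6, 7];  Q = [1, 2]
  Insert 9 (step 3): P = [6, 7, 9];  Q = [1, 2, 3]
  Insert 8 (step 4): P = [6, 7, 8] / [9];  Q = [1, 2, 3] / [4]
  Insert 5 (step 5): P = [5, 7, 8] / [6] / [9];  Q = [1, 2, 3] / [4] / [5]
  Insert 2 (step 6): P = [2, 7, 8] / [5] / [6] / [9];  Q = [1, 2, 3] / [4] / [5] / [6]
  Insert 3 (step 7): P = [2, 3, 8] / [5, 7] / [6] / [9];  Q = [1, 2, 3] / [4, 7] / [5] / [6]
  Insert 1 (step 8): P = [1, 3, 8] / [2, 7] / [5] / [6] / [9];  Q = [1, 2, 3] / [4, 7] / [5] / [6] / [8]
  Insert 4 (step 9): P = [1, 3, 4] / [2, 7, 8] / [5] / [6] / [9];  Q = [1, 2, 3] / [4, 7, 9] / [5] / [6] / [8]
Final shape: (3, 3, 1, 1, 1).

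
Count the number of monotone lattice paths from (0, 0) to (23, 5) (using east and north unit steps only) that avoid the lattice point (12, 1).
Number of paths = 80535

Total paths from (0, 0) to (23, 5): C(28, 23) = 98280. Paths through (12, 1): (paths (0, 0) → (12, 1)) × (paths (12, 1) → (23, 5)) = C(13, 12) · C(15, 11) = 13 · 1365 = 17745. Avoidance count = 98280 − 17745 = 80535.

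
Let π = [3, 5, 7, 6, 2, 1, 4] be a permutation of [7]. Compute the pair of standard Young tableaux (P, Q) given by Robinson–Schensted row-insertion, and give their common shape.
P = [1, 4, 6] / [2, 5] / [3] / [7];  Q = [1, 2, 3] / [4, 7] / [5] / [6];  common shape = (3, 2, 1, 1)

Row-insert the values π_1, π_2, … into P one at a time, bumping the leftmost entry strictly greater than the inserted value down to the next row. The recording tableau Q records, in position (i, j), the step at which that cell was added to P.
  Insert 3 (step 1): P = [3];  Q = [1]
  Insert 5 (step 2): P = [3, 5];  Q = [1, 2]
  Insert 7 (step 3): P = [3, 5, 7];  Q = [1, 2, 3]
  Insert 6 (step 4): P = [3, 5, 6] / [7];  Q = [1, 2, 3] / [4]
  Insert 2 (step 5): P = [2, 5, 6] / [3] / [7];  Q = [1, 2, 3] / [4] / [5]
  Insert 1 (step 6): P = [1, 5, 6] / [2] / [3] / [7];  Q = [1, 2, 3] / [4] / [5] / [6]
  Insert 4 (step 7): P = [1, 4, 6] / [2, 5] / [3] / [7];  Q = [1, 2, 3] / [4, 7] / [5] / [6]
Final shape: (3, 2, 1, 1).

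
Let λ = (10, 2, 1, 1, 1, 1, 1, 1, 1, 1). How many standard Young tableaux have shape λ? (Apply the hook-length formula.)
# SYT of shape (10, 2, 1, 1, 1, 1, 1, 1, 1, 1) = 787644

Hook-length formula: f^λ = n! / Π hook(c), product over all cells c of the Young diagram. For λ = (10, 2, 1, 1, 1, 1, 1, 1, 1, 1), n = 20 boxes. Hook lengths by row (left-to-right, top-to-bottom): [19, 10, 8, 7, 6, 5, 4, 3, 2, 1]; [10, 1]; [8]; [7]; [6]; [5]; [4]; [3]; [2]; [1]. Product of hooks = 3088834560000. So f^λ = 20! / 3088834560000 = 2432902008176640000 / 3088834560000 = 787644.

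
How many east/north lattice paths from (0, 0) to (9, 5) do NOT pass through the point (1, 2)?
Number of paths = 1507

Total paths from (0, 0) to (9, 5): C(14, 9) = 2002. Paths through (1, 2): (paths (0, 0) → (1, 2)) × (paths (1, 2) → (9, 5)) = C(3, 1) · C(11, 8) = 3 · 165 = 495. Avoidance count = 2002 − 495 = 1507.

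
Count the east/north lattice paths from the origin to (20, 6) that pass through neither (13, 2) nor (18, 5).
Number of paths = 112273

Inclusion–exclusion. Total paths: C(26, 20) = 230230. Through P₁: C(15, 13)·C(11, 7) = 34650. Through P₂: C(23, 18)·C(3, 2) = 100947. Since P₁ is strictly southwest of P₂, a monotone path through both must visit P₁ then P₂; paths through both = C(15, 13)·C(8, 5)·C(3, 2) = 17640. Avoid both = 230230 − 34650 − 100947 + 17640 = 112273.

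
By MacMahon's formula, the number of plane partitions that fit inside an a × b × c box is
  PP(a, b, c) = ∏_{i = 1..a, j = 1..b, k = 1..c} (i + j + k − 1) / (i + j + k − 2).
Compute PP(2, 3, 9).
PP(2, 3, 9) = 15730

Evaluate the triple product over i = 1..2, j = 1..3, k = 1..9. The factors are (2/1) · (3/2) · (4/3) · (5/4) · (6/5) · (7/6) · (8/7) · (9/8) · … (54 factors total). The numerators and denominators telescope so the product is an integer; carrying out the multiplication exactly gives PP(2, 3, 9) = 15730.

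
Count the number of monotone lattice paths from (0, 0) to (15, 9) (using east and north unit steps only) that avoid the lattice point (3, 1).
Number of paths = 803624

Total paths from (0, 0) to (15, 9): C(24, 15) = 1307504. Paths through (3, 1): (paths (0, 0) → (3, 1)) × (paths (3, 1) → (15, 9)) = C(4, 3) · C(20, 12) = 4 · 125970 = 503880. Avoidance count = 1307504 − 503880 = 803624.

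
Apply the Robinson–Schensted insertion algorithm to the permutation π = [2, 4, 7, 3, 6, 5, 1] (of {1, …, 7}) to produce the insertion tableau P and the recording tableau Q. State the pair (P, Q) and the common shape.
P = [1, 3, 5] / [2, 6] / [4] / [7];  Q = [1, 2, 3] / [4, 5] / [6] / [7];  common shape = (3, 2, 1, 1)

Row-insert the values π_1, π_2, … into P one at a time, bumping the leftmost entry strictly greater than the inserted value down to the next row. The recording tableau Q records, in position (i, j), the step at which that cell was added to P.
  Insert 2 (step 1): P = [2];  Q = [1]
  Insert 4 (step 2): P = [2, 4];  Q = [1, 2]
  Insert 7 (step 3): P = [2, 4, 7];  Q = [1, 2, 3]
  Insert 3 (step 4): P = [2, 3, 7] / [4];  Q = [1, 2, 3] / [4]
  Insert 6 (step 5): P = [2, 3, 6] / [4, 7];  Q = [1, 2, 3] / [4, 5]
  Insert 5 (step 6): P = [2, 3, 5] / [4, 6] / [7];  Q = [1, 2, 3] / [4, 5] / [6]
  Insert 1 (step 7): P = [1, 3, 5] / [2, 6] / [4] / [7];  Q = [1, 2, 3] / [4, 5] / [6] / [7]
Final shape: (3, 2, 1, 1).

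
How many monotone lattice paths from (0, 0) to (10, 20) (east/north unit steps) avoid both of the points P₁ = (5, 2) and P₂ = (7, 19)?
Number of paths = 26721550

Inclusion–exclusion. Total paths: C(30, 10) = 30045015. Through P₁: C(7, 5)·C(23, 5) = 706629. Through P₂: C(26, 7)·C(4, 3) = 2631200. Since P₁ is strictly southwest of P₂, a monotone path through both must visit P₁ then P₂; paths through both = C(7, 5)·C(19, 2)·C(4, 3) = 14364. Avoid both = 30045015 − 706629 − 2631200 + 14364 = 26721550.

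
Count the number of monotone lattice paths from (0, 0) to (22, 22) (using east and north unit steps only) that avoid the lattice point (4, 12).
Number of paths = 2080214903520

Total paths from (0, 0) to (22, 22): C(44, 22) = 2104098963720. Paths through (4, 12): (paths (0, 0) → (4, 12)) × (paths (4, 12) → (22, 22)) = C(16, 4) · C(28, 18) = 1820 · 13123110 = 23884060200. Avoidance count = 2104098963720 − 23884060200 = 2080214903520.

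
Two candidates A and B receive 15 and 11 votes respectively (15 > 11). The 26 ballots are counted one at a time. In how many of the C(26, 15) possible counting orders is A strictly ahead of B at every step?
Strict-lead orderings = 1188640

Total orderings of the 26 votes with 15 for A: C(26, 15) = 7726160. By the Bertrand ballot formula (Cycle Lemma / reflection principle), the number of orderings in which A is strictly ahead of B throughout is (p − q)/(p + q) · C(p + q, p) = (15 − 11)/(15 + 11) · 7726160 = 1188640.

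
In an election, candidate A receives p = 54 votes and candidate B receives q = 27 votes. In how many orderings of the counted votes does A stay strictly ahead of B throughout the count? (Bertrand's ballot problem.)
Strict-lead orderings = 768759815833950334240

Total orderings of the 81 votes with 54 for A: C(81, 54) = 2306279447501851002720. By the Bertrand ballot formula (Cycle Lemma / reflection principle), the number of orderings in which A is strictly ahead of B throughout is (p − q)/(p + q) · C(p + q, p) = (54 − 27)/(54 + 27) · 2306279447501851002720 = 768759815833950334240.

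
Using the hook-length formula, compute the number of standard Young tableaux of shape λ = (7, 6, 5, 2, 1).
# SYT of shape (7, 6, 5, 2, 1) = 343982080

Hook-length formula: f^λ = n! / Π hook(c), product over all cells c of the Young diagram. For λ = (7, 6, 5, 2, 1), n = 21 boxes. Hook lengths by row (left-to-right, top-to-bottom): [11, 9, 7, 6, 5, 3, 1]; [9, 7, 5, 4, 3, 1]; [7, 5, 3, 2, 1]; [3, 1]; [1]. Product of hooks = 148527918000. So f^λ = 21! / 148527918000 = 51090942171709440000 / 148527918000 = 343982080.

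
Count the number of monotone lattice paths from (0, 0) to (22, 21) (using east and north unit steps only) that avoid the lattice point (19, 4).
Number of paths = 1052039387160

Total paths from (0, 0) to (22, 21): C(43, 22) = 1052049481860. Paths through (19, 4): (paths (0, 0) → (19, 4)) × (paths (19, 4) → (22, 21)) = C(23, 19) · C(20, 3) = 8855 · 1140 = 10094700. Avoidance count = 1052049481860 − 10094700 = 1052039387160.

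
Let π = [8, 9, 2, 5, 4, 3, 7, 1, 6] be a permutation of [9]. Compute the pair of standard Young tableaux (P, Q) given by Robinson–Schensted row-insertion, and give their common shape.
P = [1, 3, 6] / [2, 7] / [4, 9] / [5] / [8];  Q = [1, 2, 7] / [3, 4] / [5, 9] / [6] / [8];  common shape = (3, 2, 2, 1, 1)

Row-insert the values π_1, π_2, … into P one at a time, bumping the leftmost entry strictly greater than the inserted value down to the next row. The recording tableau Q records, in position (i, j), the step at which that cell was added to P.
  Insert 8 (step 1): P = [8];  Q = [1]
  Insert 9 (step 2): P = [8, 9];  Q = [1, 2]
  Insert 2 (step 3): P = [2, 9] / [8];  Q = [1, 2] / [3]
  Insert 5 (step 4): P = [2, 5] / [8, 9];  Q = [1, 2] / [3, 4]
  Insert 4 (step 5): P = [2, 4] / [5, 9] / [8];  Q = [1, 2] / [3, 4] / [5]
  Insert 3 (step 6): P = [2, 3] / [4, 9] / [5] / [8];  Q = [1, 2] / [3, 4] / [5] / [6]
  Insert 7 (step 7): P = [2, 3, 7] / [4, 9] / [5] / [8];  Q = [1, 2, 7] / [3, 4] / [5] / [6]
  Insert 1 (step 8): P = [1, 3, 7] / [2, 9] / [4] / [5] / [8];  Q = [1, 2, 7] / [3, 4] / [5] / [6] / [8]
  Insert 6 (step 9): P = [1, 3, 6] / [2, 7] / [4, 9] / [5] / [8];  Q = [1, 2, 7] / [3, 4] / [5, 9] / [6] / [8]
Final shape: (3, 2, 2, 1, 1).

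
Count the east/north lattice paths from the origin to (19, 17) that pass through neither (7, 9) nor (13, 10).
Number of paths = 5330599824

Inclusion–exclusion. Total paths: C(36, 19) = 8597496600. Through P₁: C(16, 7)·C(20, 12) = 1441096800. Through P₂: C(23, 13)·C(13, 6) = 1963217256. Since P₁ is strictly southwest of P₂, a monotone path through both must visit P₁ then P₂; paths through both = C(16, 7)·C(7, 6)·C(13, 6) = 137417280. Avoid both = 8597496600 − 1441096800 − 1963217256 + 137417280 = 5330599824.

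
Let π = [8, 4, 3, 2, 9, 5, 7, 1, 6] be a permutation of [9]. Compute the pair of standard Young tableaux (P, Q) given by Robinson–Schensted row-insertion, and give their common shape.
P = [1, 5, 6] / [2, 7] / [3, 9] / [4] / [8];  Q = [1, 5, 7] / [2, 6] / [3, 9] / [4] / [8];  common shape = (3, 2, 2, 1, 1)

Row-insert the values π_1, π_2, … into P one at a time, bumping the leftmost entry strictly greater than the inserted value down to the next row. The recording tableau Q records, in position (i, j), the step at which that cell was added to P.
  Insert 8 (step 1): P = [8];  Q = [1]
  Insert 4 (step 2): P = [4] / [8];  Q = [1] / [2]
  Insert 3 (step 3): P = [3] / [4] / [8];  Q = [1] / [2] / [3]
  Insert 2 (step 4): P = [2] / [3] / [4] / [8];  Q = [1] / [2] / [3] / [4]
  Insert 9 (step 5): P = [2, 9] / [3] / [4] / [8];  Q = [1, 5] / [2] / [3] / [4]
  Insert 5 (step 6): P = [2, 5] / [3, 9] / [4] / [8];  Q = [1, 5] / [2, 6] / [3] / [4]
  Insert 7 (step 7): P = [2, 5, 7] / [3, 9] / [4] / [8];  Q = [1, 5, 7] / [2, 6] / [3] / [4]
  Insert 1 (step 8): P = [1, 5, 7] / [2, 9] / [3] / [4] / [8];  Q = [1, 5, 7] / [2, 6] / [3] / [4] / [8]
  Insert 6 (step 9): P = [1, 5, 6] / [2, 7] / [3, 9] / [4] / [8];  Q = [1, 5, 7] / [2, 6] / [3, 9] / [4] / [8]
Final shape: (3, 2, 2, 1, 1).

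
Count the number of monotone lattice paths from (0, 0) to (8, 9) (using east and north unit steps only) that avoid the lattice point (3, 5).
Number of paths = 17254

Total paths from (0, 0) to (8, 9): C(17, 8) = 24310. Paths through (3, 5): (paths (0, 0) → (3, 5)) × (paths (3, 5) → (8, 9)) = C(8, 3) · C(9, 5) = 56 · 126 = 7056. Avoidance count = 24310 − 7056 = 17254.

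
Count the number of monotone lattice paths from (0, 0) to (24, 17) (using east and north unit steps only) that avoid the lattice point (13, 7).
Number of paths = 124241936130

Total paths from (0, 0) to (24, 17): C(41, 24) = 151584480450. Paths through (13, 7): (paths (0, 0) → (13, 7)) × (paths (13, 7) → (24, 17)) = C(20, 13) · C(21, 11) = 77520 · 352716 = 27342544320. Avoidance count = 151584480450 − 27342544320 = 124241936130.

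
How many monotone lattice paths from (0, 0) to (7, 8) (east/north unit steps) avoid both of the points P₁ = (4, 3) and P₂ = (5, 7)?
Number of paths = 2624

Inclusion–exclusion. Total paths: C(15, 7) = 6435. Through P₁: C(7, 4)·C(8, 3) = 1960. Through P₂: C(12, 5)·C(3, 2) = 2376. Since P₁ is strictly southwest of P₂, a monotone path through both must visit P₁ then P₂; paths through both = C(7, 4)·C(5, 1)·C(3, 2) = 525. Avoid both = 6435 − 1960 − 2376 + 525 = 2624.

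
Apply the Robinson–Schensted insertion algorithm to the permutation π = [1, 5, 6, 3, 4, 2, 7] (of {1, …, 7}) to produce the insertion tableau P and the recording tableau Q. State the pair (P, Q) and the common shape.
P = [1, 2, 4, 7] / [3, 6] / [5];  Q = [1, 2, 3, 7] / [4, 5] / [6];  common shape = (4, 2, 1)

Row-insert the values π_1, π_2, … into P one at a time, bumping the leftmost entry strictly greater than the inserted value down to the next row. The recording tableau Q records, in position (i, j), the step at which that cell was added to P.
  Insert 1 (step 1): P = [1];  Q = [1]
  Insert 5 (step 2): P = [1, 5];  Q = [1, 2]
  Insert 6 (step 3): P = [1, 5, 6];  Q = [1, 2, 3]
  Insert 3 (step 4): P = [1, 3, 6] / [5];  Q = [1, 2, 3] / [4]
  Insert 4 (step 5): P = [1, 3, 4] / [5, 6];  Q = [1, 2, 3] / [4, 5]
  Insert 2 (step 6): P = [1, 2, 4] / [3, 6] / [5];  Q = [1, 2, 3] / [4, 5] / [6]
  Insert 7 (step 7): P = [1, 2, 4, 7] / [3, 6] / [5];  Q = [1, 2, 3, 7] / [4, 5] / [6]
Final shape: (4, 2, 1).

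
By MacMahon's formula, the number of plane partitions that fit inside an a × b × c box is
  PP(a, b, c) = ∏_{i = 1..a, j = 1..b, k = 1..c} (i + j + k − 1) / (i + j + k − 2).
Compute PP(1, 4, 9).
PP(1, 4, 9) = 715

Evaluate the triple product over i = 1..1, j = 1..4, k = 1..9. The factors are (2/1) · (3/2) · (4/3) · (5/4) · (6/5) · (7/6) · (8/7) · (9/8) · … (36 factors total). The numerators and denominators telescope so the product is an integer; carrying out the multiplication exactly gives PP(1, 4, 9) = 715.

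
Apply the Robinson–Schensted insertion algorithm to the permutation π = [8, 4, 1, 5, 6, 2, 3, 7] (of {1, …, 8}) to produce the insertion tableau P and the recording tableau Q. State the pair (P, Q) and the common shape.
P = [1, 2, 3, 7] / [4, 5, 6] / [8];  Q = [1, 4, 5, 8] / [2, 6, 7] / [3];  common shape = (4, 3, 1)

Row-insert the values π_1, π_2, … into P one at a time, bumping the leftmost entry strictly greater than the inserted value down to the next row. The recording tableau Q records, in position (i, j), the step at which that cell was added to P.
  Insert 8 (step 1): P = [8];  Q = [1]
  Insert 4 (step 2): P = [4] / [8];  Q = [1] / [2]
  Insert 1 (step 3): P = [1] / [4] / [8];  Q = [1] / [2] / [3]
  Insert 5 (step 4): P = [1, 5] / [4] / [8];  Q = [1, 4] / [2] / [3]
  Insert 6 (step 5): P = [1, 5, 6] / [4] / [8];  Q = [1, 4, 5] / [2] / [3]
  Insert 2 (step 6): P = [1, 2, 6] / [4, 5] / [8];  Q = [1, 4, 5] / [2, 6] / [3]
  Insert 3 (step 7): P = [1, 2, 3] / [4, 5, 6] / [8];  Q = [1, 4, 5] / [2, 6, 7] / [3]
  Insert 7 (step 8): P = [1, 2, 3, 7] / [4, 5, 6] / [8];  Q = [1, 4, 5, 8] / [2, 6, 7] / [3]
Final shape: (4, 3, 1).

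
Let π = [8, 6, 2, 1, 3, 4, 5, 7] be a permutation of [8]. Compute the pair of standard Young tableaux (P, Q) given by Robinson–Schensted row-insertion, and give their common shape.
P = [1, 3, 4, 5, 7] / [2] / [6] / [8];  Q = [1, 5, 6, 7, 8] / [2] / [3] / [4];  common shape = (5, 1, 1, 1)

Row-insert the values π_1, π_2, … into P one at a time, bumping the leftmost entry strictly greater than the inserted value down to the next row. The recording tableau Q records, in position (i, j), the step at which that cell was added to P.
  Insert 8 (step 1): P = [8];  Q = [1]
  Insert 6 (step 2): P = [6] / [8];  Q = [1] / [2]
  Insert 2 (step 3): P = [2] / [6] / [8];  Q = [1] / [2] / [3]
  Insert 1 (step 4): P = [1] / [2] / [6] / [8];  Q = [1] / [2] / [3] / [4]
  Insert 3 (step 5): P = [1, 3] / [2] / [6] / [8];  Q = [1, 5] / [2] / [3] / [4]
  Insert 4 (step 6): P = [1, 3, 4] / [2] / [6] / [8];  Q = [1, 5, 6] / [2] / [3] / [4]
  Insert 5 (step 7): P = [1, 3, 4, 5] / [2] / [6] / [8];  Q = [1, 5, 6, 7] / [2] / [3] / [4]
  Insert 7 (step 8): P = [1, 3, 4, 5, 7] / [2] / [6] / [8];  Q = [1, 5, 6, 7, 8] / [2] / [3] / [4]
Final shape: (5, 1, 1, 1).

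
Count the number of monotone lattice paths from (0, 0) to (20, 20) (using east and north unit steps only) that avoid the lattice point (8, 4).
Number of paths = 122787760095

Total paths from (0, 0) to (20, 20): C(40, 20) = 137846528820. Paths through (8, 4): (paths (0, 0) → (8, 4)) × (paths (8, 4) → (20, 20)) = C(12, 8) · C(28, 12) = 495 · 30421755 = 15058768725. Avoidance count = 137846528820 − 15058768725 = 122787760095.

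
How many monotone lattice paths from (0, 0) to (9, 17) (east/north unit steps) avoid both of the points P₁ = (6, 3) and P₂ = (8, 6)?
Number of paths = 3041474

Inclusion–exclusion. Total paths: C(26, 9) = 3124550. Through P₁: C(9, 6)·C(17, 3) = 57120. Through P₂: C(14, 8)·C(12, 1) = 36036. Since P₁ is strictly southwest of P₂, a monotone path through both must visit P₁ then P₂; paths through both = C(9, 6)·C(5, 2)·C(12, 1) = 10080. Avoid both = 3124550 − 57120 − 36036 + 10080 = 3041474.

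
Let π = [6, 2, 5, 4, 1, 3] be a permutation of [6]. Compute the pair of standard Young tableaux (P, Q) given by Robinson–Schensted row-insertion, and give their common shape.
P = [1, 3] / [2, 4] / [5] / [6];  Q = [1, 3] / [2, 6] / [4] / [5];  common shape = (2, 2, 1, 1)

Row-insert the values π_1, π_2, … into P one at a time, bumping the leftmost entry strictly greater than the inserted value down to the next row. The recording tableau Q records, in position (i, j), the step at which that cell was added to P.
  Insert 6 (step 1): P = [6];  Q = [1]
  Insert 2 (step 2): P = [2] / [6];  Q = [1] / [2]
  Insert 5 (step 3): P = [2, 5] / [6];  Q = [1, 3] / [2]
  Insert 4 (step 4): P = [2, 4] / [5] / [6];  Q = [1, 3] / [2] / [4]
  Insert 1 (step 5): P = [1, 4] / [2] / [5] / [6];  Q = [1, 3] / [2] / [4] / [5]
  Insert 3 (step 6): P = [1, 3] / [2, 4] / [5] / [6];  Q = [1, 3] / [2, 6] / [4] / [5]
Final shape: (2, 2, 1, 1).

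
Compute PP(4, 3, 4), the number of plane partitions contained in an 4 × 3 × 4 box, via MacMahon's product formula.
PP(4, 3, 4) = 24696

Evaluate the triple product over i = 1..4, j = 1..3, k = 1..4. The factors are (2/1) · (3/2) · (4/3) · (5/4) · (3/2) · (4/3) · (5/4) · (6/5) · … (48 factors total). The numerators and denominators telescope so the product is an integer; carrying out the multiplication exactly gives PP(4, 3, 4) = 24696.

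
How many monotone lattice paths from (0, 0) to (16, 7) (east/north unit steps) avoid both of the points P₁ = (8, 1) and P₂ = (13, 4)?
Number of paths = 180610

Inclusion–exclusion. Total paths: C(23, 16) = 245157. Through P₁: C(9, 8)·C(14, 8) = 27027. Through P₂: C(17, 13)·C(6, 3) = 47600. Since P₁ is strictly southwest of P₂, a monotone path through both must visit P₁ then P₂; paths through both = C(9, 8)·C(8, 5)·C(6, 3) = 10080. Avoid both = 245157 − 27027 − 47600 + 10080 = 180610.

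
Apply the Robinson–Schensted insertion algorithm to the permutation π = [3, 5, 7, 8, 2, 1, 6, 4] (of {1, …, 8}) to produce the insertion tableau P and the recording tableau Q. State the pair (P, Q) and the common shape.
P = [1, 4, 6, 8] / [2, 5] / [3, 7];  Q = [1, 2, 3, 4] / [5, 7] / [6, 8];  common shape = (4, 2, 2)

Row-insert the values π_1, π_2, … into P one at a time, bumping the leftmost entry strictly greater than the inserted value down to the next row. The recording tableau Q records, in position (i, j), the step at which that cell was added to P.
  Insert 3 (step 1): P = [3];  Q = [1]
  Insert 5 (step 2): P = [3, 5];  Q = [1, 2]
  Insert 7 (step 3): P = [3, 5, 7];  Q = [1, 2, 3]
  Insert 8 (step 4): P = [3, 5, 7, 8];  Q = [1, 2, 3, 4]
  Insert 2 (step 5): P = [2, 5, 7, 8] / [3];  Q = [1, 2, 3, 4] / [5]
  Insert 1 (step 6): P = [1, 5, 7, 8] / [2] / [3];  Q = [1, 2, 3, 4] / [5] / [6]
  Insert 6 (step 7): P = [1, 5, 6, 8] / [2, 7] / [3];  Q = [1, 2, 3, 4] / [5, 7] / [6]
  Insert 4 (step 8): P = [1, 4, 6, 8] / [2, 5] / [3, 7];  Q = [1, 2, 3, 4] / [5, 7] / [6, 8]
Final shape: (4, 2, 2).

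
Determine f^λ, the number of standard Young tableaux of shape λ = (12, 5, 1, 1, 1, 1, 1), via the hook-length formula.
# SYT of shape (12, 5, 1, 1, 1, 1, 1) = 36212176

Hook-length formula: f^λ = n! / Π hook(c), product over all cells c of the Young diagram. For λ = (12, 5, 1, 1, 1, 1, 1), n = 22 boxes. Hook lengths by row (left-to-right, top-to-bottom): [18, 12, 11, 10, 9, 7, 6, 5, 4, 3, 2, 1]; [10, 4, 3, 2, 1]; [5]; [4]; [3]; [2]; [1]. Product of hooks = 31039303680000. So f^λ = 22! / 31039303680000 = 1124000727777607680000 / 31039303680000 = 36212176.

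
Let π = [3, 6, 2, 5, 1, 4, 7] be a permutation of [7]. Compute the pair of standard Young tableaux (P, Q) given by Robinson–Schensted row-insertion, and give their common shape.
P = [1, 4, 7] / [2, 5] / [3, 6];  Q = [1, 2, 7] / [3, 4] / [5, 6];  common shape = (3, 2, 2)

Row-insert the values π_1, π_2, … into P one at a time, bumping the leftmost entry strictly greater than the inserted value down to the next row. The recording tableau Q records, in position (i, j), the step at which that cell was added to P.
  Insert 3 (step 1): P = [3];  Q = [1]
  Insert 6 (step 2): P = [3, 6];  Q = [1, 2]
  Insert 2 (step 3): P = [2, 6] / [3];  Q = [1, 2] / [3]
  Insert 5 (step 4): P = [2, 5] / [3, 6];  Q = [1, 2] / [3, 4]
  Insert 1 (step 5): P = [1, 5] / [2, 6] / [3];  Q = [1, 2] / [3, 4] / [5]
  Insert 4 (step 6): P = [1, 4] / [2, 5] / [3, 6];  Q = [1, 2] / [3, 4] / [5, 6]
  Insert 7 (step 7): P = [1, 4, 7] / [2, 5] / [3, 6];  Q = [1, 2, 7] / [3, 4] / [5, 6]
Final shape: (3, 2, 2).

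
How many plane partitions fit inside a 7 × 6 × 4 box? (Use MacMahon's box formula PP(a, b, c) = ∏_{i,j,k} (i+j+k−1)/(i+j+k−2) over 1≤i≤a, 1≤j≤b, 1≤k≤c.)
PP(7, 6, 4) = 12544848030

Evaluate the triple product over i = 1..7, j = 1..6, k = 1..4. The factors are (2/1) · (3/2) · (4/3) · (5/4) · (3/2) · (4/3) · (5/4) · (6/5) · … (168 factors total). The numerators and denominators telescope so the product is an integer; carrying out the multiplication exactly gives PP(7, 6, 4) = 12544848030.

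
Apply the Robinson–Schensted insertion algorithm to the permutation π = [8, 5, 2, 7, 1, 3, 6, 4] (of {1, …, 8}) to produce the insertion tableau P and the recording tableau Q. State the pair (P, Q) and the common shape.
P = [1, 3, 4] / [2, 6] / [5, 7] / [8];  Q = [1, 4, 7] / [2, 6] / [3, 8] / [5];  common shape = (3, 2, 2, 1)

Row-insert the values π_1, π_2, … into P one at a time, bumping the leftmost entry strictly greater than the inserted value down to the next row. The recording tableau Q records, in position (i, j), the step at which that cell was added to P.
  Insert 8 (step 1): P = [8];  Q = [1]
  Insert 5 (step 2): P = [5] / [8];  Q = [1] / [2]
  Insert 2 (step 3): P = [2] / [5] / [8];  Q = [1] / [2] / [3]
  Insert 7 (step 4): P = [2, 7] / [5] / [8];  Q = [1, 4] / [2] / [3]
  Insert 1 (step 5): P = [1, 7] / [2] / [5] / [8];  Q = [1, 4] / [2] / [3] / [5]
  Insert 3 (step 6): P = [1, 3] / [2, 7] / [5] / [8];  Q = [1, 4] / [2, 6] / [3] / [5]
  Insert 6 (step 7): P = [1, 3, 6] / [2, 7] / [5] / [8];  Q = [1, 4, 7] / [2, 6] / [3] / [5]
  Insert 4 (step 8): P = [1, 3, 4] / [2, 6] / [5, 7] / [8];  Q = [1, 4, 7] / [2, 6] / [3, 8] / [5]
Final shape: (3, 2, 2, 1).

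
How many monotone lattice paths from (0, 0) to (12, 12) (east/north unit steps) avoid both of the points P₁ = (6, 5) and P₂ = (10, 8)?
Number of paths = 1497544

Inclusion–exclusion. Total paths: C(24, 12) = 2704156. Through P₁: C(11, 6)·C(13, 6) = 792792. Through P₂: C(18, 10)·C(6, 2) = 656370. Since P₁ is strictly southwest of P₂, a monotone path through both must visit P₁ then P₂; paths through both = C(11, 6)·C(7, 4)·C(6, 2) = 242550. Avoid both = 2704156 − 792792 − 656370 + 242550 = 1497544.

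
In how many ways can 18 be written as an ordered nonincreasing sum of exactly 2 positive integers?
p(18, 2 parts) = 9

Partitions of n into exactly k parts are in bijection with partitions of n − k into at most k parts (subtract 1 from each part). So p(18, exactly 2) = p(16, parts ≤ 2). Computing via the recurrence p(m, j) = p(m, j−1) + p(m−j, j) gives 9.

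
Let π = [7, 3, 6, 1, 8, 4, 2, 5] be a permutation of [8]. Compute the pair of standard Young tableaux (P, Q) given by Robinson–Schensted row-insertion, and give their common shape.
P = [1, 2, 5] / [3, 4, 8] / [6] / [7];  Q = [1, 3, 5] / [2, 6, 8] / [4] / [7];  common shape = (3, 3, 1, 1)

Row-insert the values π_1, π_2, … into P one at a time, bumping the leftmost entry strictly greater than the inserted value down to the next row. The recording tableau Q records, in position (i, j), the step at which that cell was added to P.
  Insert 7 (step 1): P = [7];  Q = [1]
  Insert 3 (step 2): P = [3] / [7];  Q = [1] / [2]
  Insert 6 (step 3): P = [3, 6] / [7];  Q = [1, 3] / [2]
  Insert 1 (step 4): P = [1, 6] / [3] / [7];  Q = [1, 3] / [2] / [4]
  Insert 8 (step 5): P = [1, 6, 8] / [3] / [7];  Q = [1, 3, 5] / [2] / [4]
  Insert 4 (step 6): P = [1, 4, 8] / [3, 6] / [7];  Q = [1, 3, 5] / [2, 6] / [4]
  Insert 2 (step 7): P = [1, 2, 8] / [3, 4] / [6] / [7];  Q = [1, 3, 5] / [2, 6] / [4] / [7]
  Insert 5 (step 8): P = [1, 2, 5] / [3, 4, 8] / [6] / [7];  Q = [1, 3, 5] / [2, 6, 8] / [4] / [7]
Final shape: (3, 3, 1, 1).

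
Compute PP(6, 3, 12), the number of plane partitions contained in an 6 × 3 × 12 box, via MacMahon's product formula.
PP(6, 3, 12) = 99604982880

Evaluate the triple product over i = 1..6, j = 1..3, k = 1..12. The factors are (2/1) · (3/2) · (4/3) · (5/4) · (6/5) · (7/6) · (8/7) · (9/8) · … (216 factors total). The numerators and denominators telescope so the product is an integer; carrying out the multiplication exactly gives PP(6, 3, 12) = 99604982880.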